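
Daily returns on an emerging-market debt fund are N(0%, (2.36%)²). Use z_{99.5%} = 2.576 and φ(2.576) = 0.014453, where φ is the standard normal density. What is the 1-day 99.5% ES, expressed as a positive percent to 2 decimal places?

Tail multiplier: φ(z)/(1−α) = 0.014453 / 0.005 = 2.891.
ES = 2.36% × 2.891 = 6.823%.

6.82%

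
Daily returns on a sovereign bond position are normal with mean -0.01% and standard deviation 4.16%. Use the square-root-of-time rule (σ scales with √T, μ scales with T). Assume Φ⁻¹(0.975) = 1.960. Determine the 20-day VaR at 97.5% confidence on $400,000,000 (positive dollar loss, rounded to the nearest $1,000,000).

$147,000,000

σ_{20d} = 4.16% × √20 = 18.604%; μ_{20d} = 20 × -0.01% = -0.200%.
VaR = −(-0.200%) + 1.960 × 18.604% = 36.664%.
On $400,000,000: 0.36664 × $400,000,000 = $146,656,000.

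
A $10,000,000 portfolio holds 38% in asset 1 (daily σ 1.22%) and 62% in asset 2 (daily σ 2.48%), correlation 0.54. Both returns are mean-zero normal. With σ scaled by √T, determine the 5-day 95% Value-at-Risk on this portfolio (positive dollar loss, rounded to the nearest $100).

σ_p = √(0.38²·1.22² + 0.62²·2.48² + 2·0.54·0.38·0.62·1.22·2.48) = 1.830%.
σ_{5d} = 1.830% × √5 = 4.092%.
z(95%) = 1.645.
VaR = 1.645 × 4.092% = 6.731%; on $10,000,000 that is $673,100.

$673,100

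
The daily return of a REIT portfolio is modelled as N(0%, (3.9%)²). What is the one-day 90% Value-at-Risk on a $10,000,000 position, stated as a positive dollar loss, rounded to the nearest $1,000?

$500,000

At 90% one-sided, z = 1.282.
VaR = z·σ = 1.282 × 3.9% = 5.000%.
On $10,000,000: 0.05000 × $10,000,000 = $500,000.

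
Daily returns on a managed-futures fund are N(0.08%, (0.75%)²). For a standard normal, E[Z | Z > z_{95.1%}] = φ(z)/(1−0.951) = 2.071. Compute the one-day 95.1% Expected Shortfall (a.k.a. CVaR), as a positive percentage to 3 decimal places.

ES = −(0.08%) + 0.75% × 2.071 = 1.473%.

1.473%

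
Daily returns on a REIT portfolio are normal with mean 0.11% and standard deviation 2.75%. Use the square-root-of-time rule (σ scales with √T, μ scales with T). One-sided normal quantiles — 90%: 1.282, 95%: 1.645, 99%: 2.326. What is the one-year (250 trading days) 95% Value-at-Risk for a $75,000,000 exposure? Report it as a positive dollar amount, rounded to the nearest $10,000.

σ_{250d} = 2.75% × √250 = 43.481%; μ_{250d} = 250 × 0.11% = 27.500%.
VaR = −(27.500%) + 1.645 × 43.481% = 44.026%.
On $75,000,000: 0.44026 × $75,000,000 = $33,019,500.

$33,020,000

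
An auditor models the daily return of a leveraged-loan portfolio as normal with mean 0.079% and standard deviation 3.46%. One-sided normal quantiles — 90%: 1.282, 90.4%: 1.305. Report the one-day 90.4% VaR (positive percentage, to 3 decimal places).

VaR = −μ + z·σ = −(0.079%) + 1.305 × 3.46% = 4.436%.

4.436%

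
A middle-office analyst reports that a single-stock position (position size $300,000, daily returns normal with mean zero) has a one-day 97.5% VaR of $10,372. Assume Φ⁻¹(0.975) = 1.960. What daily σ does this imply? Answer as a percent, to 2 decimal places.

VaR as a fraction: $10,372 / $300,000 = 3.457%.
σ = VaR / z = 3.457% / 1.960 = 1.764%.

1.76%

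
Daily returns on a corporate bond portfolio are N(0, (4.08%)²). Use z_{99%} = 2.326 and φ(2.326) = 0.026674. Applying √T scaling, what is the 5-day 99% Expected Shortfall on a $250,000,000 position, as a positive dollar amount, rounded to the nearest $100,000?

$60,800,000

σ_{5d} = 4.08% × √5 = 9.123%.
ES multiplier = φ(z)/(1−α) = 0.026674/0.01 = 2.667.
ES = 9.123% × 2.667 = 24.331%; on $250,000,000: $60,827,500.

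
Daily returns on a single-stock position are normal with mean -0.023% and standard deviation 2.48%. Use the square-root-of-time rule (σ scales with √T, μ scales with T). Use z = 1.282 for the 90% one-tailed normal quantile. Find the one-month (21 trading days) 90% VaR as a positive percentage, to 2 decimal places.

15.05%

σ_{21d} = 2.48% × √21 = 11.365%; μ_{21d} = 21 × -0.023% = -0.483%.
VaR = −(-0.483%) + 1.282 × 11.365% = 15.053%.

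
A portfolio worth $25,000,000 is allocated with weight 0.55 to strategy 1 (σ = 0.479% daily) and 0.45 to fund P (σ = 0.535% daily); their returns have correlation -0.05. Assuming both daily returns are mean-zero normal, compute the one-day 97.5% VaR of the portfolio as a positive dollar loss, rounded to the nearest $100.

σ_p² = 0.55²·0.479² + 0.45²·0.535² + 2·-0.05·0.55·0.45·0.479·0.535 = 0.1210 (%²).
σ_p = √0.1210 = 0.348%.
At 97.5%, z = 1.960.
VaR = 1.960 × 0.348% = 0.682%; on $25,000,000 that is $170,500.

$170,500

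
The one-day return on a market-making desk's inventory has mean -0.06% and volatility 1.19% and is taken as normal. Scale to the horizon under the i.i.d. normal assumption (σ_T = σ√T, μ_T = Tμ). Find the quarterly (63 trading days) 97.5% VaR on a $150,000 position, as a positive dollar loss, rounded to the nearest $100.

$33,400

At 97.5%, z = 1.960.
σ_{63d} = 1.19% × √63 = 9.445%; μ_{63d} = 63 × -0.06% = -3.780%.
VaR = −(-3.780%) + 1.960 × 9.445% = 22.292%.
On $150,000: 0.22292 × $150,000 = $33,438.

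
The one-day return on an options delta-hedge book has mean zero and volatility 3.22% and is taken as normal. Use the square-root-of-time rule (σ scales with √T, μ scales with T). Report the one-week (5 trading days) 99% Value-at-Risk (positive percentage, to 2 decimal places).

At 99%, z = 2.326.
σ_{5d} = 3.22% × √5 = 7.200%.
VaR = 2.326 × 7.200% = 16.747%.

16.75%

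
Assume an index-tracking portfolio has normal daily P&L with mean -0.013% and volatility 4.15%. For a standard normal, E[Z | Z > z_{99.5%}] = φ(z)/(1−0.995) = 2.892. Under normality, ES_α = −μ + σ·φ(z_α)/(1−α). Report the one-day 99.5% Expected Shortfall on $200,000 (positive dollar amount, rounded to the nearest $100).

ES = −(-0.013%) + 4.15% × 2.892 = 12.015%.
On $200,000: 0.12015 × $200,000 = $24,030.

$24,000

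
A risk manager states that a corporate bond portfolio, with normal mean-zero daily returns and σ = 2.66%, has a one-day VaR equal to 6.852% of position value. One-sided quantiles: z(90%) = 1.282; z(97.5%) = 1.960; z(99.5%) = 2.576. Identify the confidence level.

Implied z = VaR/σ = 6.852 / 2.66 = 2.576.
This matches z(99.5%) = 2.576.

99.5%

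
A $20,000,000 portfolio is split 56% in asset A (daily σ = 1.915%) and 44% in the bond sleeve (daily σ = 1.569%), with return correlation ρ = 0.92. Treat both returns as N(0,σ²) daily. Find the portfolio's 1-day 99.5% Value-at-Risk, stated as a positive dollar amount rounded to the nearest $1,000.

σ_p² = 0.56²·1.915² + 0.44²·1.569² + 2·0.92·0.56·0.44·1.915·1.569 = 2.9889 (%²).
σ_p = √2.9889 = 1.729%.
At 99.5%, z = 2.576.
VaR = 2.576 × 1.729% = 4.454%; on $20,000,000 that is $890,800.

$891,000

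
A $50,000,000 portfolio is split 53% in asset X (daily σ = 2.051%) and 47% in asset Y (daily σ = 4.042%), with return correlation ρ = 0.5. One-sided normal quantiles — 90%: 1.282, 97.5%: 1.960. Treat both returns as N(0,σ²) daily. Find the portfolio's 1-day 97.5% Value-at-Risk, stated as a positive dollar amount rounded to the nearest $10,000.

σ_p² = 0.53²·2.051² + 0.47²·4.042² + 2·0.5·0.53·0.47·2.051·4.042 = 6.8557 (%²).
σ_p = √6.8557 = 2.618%.
VaR = 1.960 × 2.618% = 5.131%; on $50,000,000 that is $2,565,500.

$2,570,000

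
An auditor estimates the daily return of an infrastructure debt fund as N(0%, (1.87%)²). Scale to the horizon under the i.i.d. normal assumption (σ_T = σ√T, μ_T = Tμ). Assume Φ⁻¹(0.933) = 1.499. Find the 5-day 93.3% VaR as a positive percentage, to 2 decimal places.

6.27%

σ_{5d} = 1.87% × √5 = 4.181%.
VaR = 1.499 × 4.181% = 6.267%.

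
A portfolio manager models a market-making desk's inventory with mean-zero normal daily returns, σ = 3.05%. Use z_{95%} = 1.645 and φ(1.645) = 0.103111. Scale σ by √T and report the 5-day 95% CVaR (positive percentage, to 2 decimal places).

σ_{5d} = 3.05% × √5 = 6.820%.
ES multiplier = φ(z)/(1−α) = 0.103111/0.05 = 2.062.
ES = 6.820% × 2.062 = 14.063%.

14.06%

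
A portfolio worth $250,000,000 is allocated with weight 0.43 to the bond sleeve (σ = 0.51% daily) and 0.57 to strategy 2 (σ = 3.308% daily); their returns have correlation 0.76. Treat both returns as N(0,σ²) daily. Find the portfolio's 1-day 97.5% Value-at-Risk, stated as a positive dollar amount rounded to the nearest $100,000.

$10,100,000

σ_p² = 0.43²·0.51² + 0.57²·3.308² + 2·0.76·0.43·0.57·0.51·3.308 = 4.2320 (%²).
σ_p = √4.2320 = 2.057%.
At 97.5%, z = 1.960.
VaR = 1.960 × 2.057% = 4.032%; on $250,000,000 that is $10,080,000.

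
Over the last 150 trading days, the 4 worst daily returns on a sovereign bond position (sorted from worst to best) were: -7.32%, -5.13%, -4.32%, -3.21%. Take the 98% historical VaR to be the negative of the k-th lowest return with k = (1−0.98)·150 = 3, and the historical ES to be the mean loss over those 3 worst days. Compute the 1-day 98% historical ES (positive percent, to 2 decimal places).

The 3 worst returns sum to -16.77%.
ES = −(-16.77%) / 3 = 5.59%.

5.59%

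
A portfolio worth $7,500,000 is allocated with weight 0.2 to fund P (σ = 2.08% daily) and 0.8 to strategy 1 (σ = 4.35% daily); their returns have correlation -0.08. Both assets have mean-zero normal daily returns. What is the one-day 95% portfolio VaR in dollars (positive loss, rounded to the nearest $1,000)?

$428,000

σ_p² = 0.2²·2.08² + 0.8²·4.35² + 2·-0.08·0.2·0.8·2.08·4.35 = 12.0518 (%²).
σ_p = √12.0518 = 3.472%.
At 95%, z = 1.645.
VaR = 1.645 × 3.472% = 5.711%; on $7,500,000 that is $428,325.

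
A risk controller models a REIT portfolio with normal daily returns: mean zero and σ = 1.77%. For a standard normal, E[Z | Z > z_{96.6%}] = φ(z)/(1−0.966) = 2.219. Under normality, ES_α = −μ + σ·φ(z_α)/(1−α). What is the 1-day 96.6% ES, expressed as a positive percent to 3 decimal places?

ES = 1.77% × 2.219 = 3.928%.

3.928%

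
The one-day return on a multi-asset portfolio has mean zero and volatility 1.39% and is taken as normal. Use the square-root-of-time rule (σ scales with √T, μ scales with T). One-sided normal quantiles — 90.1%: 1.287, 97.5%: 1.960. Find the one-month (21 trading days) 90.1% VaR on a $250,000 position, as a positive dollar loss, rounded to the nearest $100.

σ_{21d} = 1.39% × √21 = 6.370%.
VaR = 1.287 × 6.370% = 8.198%.
On $250,000: 0.08198 × $250,000 = $20,495.

$20,500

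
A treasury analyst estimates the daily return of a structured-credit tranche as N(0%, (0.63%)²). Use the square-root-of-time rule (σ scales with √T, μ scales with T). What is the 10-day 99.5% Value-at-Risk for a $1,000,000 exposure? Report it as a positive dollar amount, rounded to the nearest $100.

At 99.5%, z = 2.576.
σ_{10d} = 0.63% × √10 = 1.992%.
VaR = 2.576 × 1.992% = 5.131%.
On $1,000,000: 0.05131 × $1,000,000 = $51,310.

$51,300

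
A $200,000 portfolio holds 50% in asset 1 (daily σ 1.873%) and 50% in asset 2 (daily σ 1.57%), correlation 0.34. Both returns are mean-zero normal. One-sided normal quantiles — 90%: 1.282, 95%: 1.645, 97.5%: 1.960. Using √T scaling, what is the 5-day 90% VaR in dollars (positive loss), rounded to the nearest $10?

$8,090

σ_p = √(0.5²·1.873² + 0.5²·1.57² + 2·0.34·0.5·0.5·1.873·1.57) = 1.412%.
σ_{5d} = 1.412% × √5 = 3.157%.
VaR = 1.282 × 3.157% = 4.047%; on $200,000 that is $8,094.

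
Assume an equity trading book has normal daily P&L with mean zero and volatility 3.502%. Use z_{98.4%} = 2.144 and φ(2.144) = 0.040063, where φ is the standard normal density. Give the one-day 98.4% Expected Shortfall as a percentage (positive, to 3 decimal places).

8.769%

Tail multiplier: φ(z)/(1−α) = 0.040063 / 0.016 = 2.504.
ES = 3.502% × 2.504 = 8.769%.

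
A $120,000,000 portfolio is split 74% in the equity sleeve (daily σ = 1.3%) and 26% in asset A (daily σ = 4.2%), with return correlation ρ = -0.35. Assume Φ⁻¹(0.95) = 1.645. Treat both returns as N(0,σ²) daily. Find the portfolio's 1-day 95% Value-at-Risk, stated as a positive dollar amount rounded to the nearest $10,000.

$2,320,000

σ_p² = 0.74²·1.3² + 0.26²·4.2² + 2·-0.35·0.74·0.26·1.3·4.2 = 1.3826 (%²).
σ_p = √1.3826 = 1.176%.
VaR = 1.645 × 1.176% = 1.935%; on $120,000,000 that is $2,322,000.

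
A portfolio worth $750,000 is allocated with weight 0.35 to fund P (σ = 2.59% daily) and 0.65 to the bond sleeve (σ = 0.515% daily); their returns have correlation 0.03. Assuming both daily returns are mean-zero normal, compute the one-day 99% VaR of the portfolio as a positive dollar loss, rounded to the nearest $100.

$17,000

σ_p² = 0.35²·2.59² + 0.65²·0.515² + 2·0.03·0.35·0.65·2.59·0.515 = 0.9520 (%²).
σ_p = √0.9520 = 0.976%.
At 99%, z = 2.326.
VaR = 2.326 × 0.976% = 2.270%; on $750,000 that is $17,025.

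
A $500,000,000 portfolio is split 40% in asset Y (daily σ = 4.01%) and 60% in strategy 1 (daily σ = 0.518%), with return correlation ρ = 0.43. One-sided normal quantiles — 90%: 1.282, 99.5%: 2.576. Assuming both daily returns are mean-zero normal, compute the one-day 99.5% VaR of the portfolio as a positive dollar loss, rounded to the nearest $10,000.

σ_p² = 0.4²·4.01² + 0.6²·0.518² + 2·0.43·0.4·0.6·4.01·0.518 = 3.0981 (%²).
σ_p = √3.0981 = 1.760%.
VaR = 2.576 × 1.760% = 4.534%; on $500,000,000 that is $22,670,000.

$22,670,000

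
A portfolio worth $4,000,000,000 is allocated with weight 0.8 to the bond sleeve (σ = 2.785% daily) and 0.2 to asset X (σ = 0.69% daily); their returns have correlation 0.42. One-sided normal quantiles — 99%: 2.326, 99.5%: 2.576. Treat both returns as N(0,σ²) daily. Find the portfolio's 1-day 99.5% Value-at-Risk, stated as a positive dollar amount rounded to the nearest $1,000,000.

$236,000,000

σ_p² = 0.8²·2.785² + 0.2²·0.69² + 2·0.42·0.8·0.2·2.785·0.69 = 5.2413 (%²).
σ_p = √5.2413 = 2.289%.
VaR = 2.576 × 2.289% = 5.896%; on $4,000,000,000 that is $235,840,000.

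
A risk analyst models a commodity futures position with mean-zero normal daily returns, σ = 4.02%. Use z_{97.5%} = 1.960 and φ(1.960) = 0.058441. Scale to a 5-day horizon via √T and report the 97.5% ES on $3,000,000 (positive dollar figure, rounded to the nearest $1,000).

$630,000

σ_{5d} = 4.02% × √5 = 8.989%.
ES multiplier = φ(z)/(1−α) = 0.058441/0.025 = 2.338.
ES = 8.989% × 2.338 = 21.016%; on $3,000,000: $630,480.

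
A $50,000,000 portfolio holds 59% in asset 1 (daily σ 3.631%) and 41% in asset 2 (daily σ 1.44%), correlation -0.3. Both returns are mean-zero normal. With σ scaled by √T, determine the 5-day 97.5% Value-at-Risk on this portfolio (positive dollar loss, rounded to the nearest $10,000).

$4,480,000

σ_p = √(0.59²·3.631² + 0.41²·1.44² + 2·-0.3·0.59·0.41·3.631·1.44) = 2.044%.
σ_{5d} = 2.044% × √5 = 4.571%.
z(97.5%) = 1.960.
VaR = 1.960 × 4.571% = 8.959%; on $50,000,000 that is $4,479,500.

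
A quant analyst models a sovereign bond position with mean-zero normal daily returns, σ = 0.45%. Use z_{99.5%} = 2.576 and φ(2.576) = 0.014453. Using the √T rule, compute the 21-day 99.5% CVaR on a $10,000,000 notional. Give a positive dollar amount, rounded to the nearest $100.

$596,100

σ_{21d} = 0.45% × √21 = 2.062%.
ES multiplier = φ(z)/(1−α) = 0.014453/0.005 = 2.891.
ES = 2.062% × 2.891 = 5.961%; on $10,000,000: $596,100.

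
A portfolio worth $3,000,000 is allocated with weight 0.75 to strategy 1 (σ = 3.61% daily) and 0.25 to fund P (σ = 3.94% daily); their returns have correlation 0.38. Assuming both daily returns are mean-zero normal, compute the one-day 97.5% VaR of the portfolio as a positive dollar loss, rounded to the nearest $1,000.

σ_p² = 0.75²·3.61² + 0.25²·3.94² + 2·0.38·0.75·0.25·3.61·3.94 = 10.3276 (%²).
σ_p = √10.3276 = 3.214%.
At 97.5%, z = 1.960.
VaR = 1.960 × 3.214% = 6.299%; on $3,000,000 that is $188,970.

$189,000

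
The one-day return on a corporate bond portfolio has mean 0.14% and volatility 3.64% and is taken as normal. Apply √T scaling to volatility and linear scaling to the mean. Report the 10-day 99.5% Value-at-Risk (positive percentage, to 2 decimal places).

At 99.5%, z = 2.576.
σ_{10d} = 3.64% × √10 = 11.511%; μ_{10d} = 10 × 0.14% = 1.400%.
VaR = −(1.400%) + 2.576 × 11.511% = 28.252%.

28.25%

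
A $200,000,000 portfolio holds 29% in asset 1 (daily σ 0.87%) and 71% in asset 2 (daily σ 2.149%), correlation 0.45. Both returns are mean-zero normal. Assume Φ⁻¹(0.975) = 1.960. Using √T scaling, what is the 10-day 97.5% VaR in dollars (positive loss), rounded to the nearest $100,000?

σ_p = √(0.29²·0.87² + 0.71²·2.149² + 2·0.45·0.29·0.71·0.87·2.149) = 1.655%.
σ_{10d} = 1.655% × √10 = 5.234%.
VaR = 1.960 × 5.234% = 10.259%; on $200,000,000 that is $20,518,000.

$20,500,000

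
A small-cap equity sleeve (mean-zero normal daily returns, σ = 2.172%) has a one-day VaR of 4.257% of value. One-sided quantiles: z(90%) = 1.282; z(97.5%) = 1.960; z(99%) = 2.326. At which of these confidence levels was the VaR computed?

97.5%

Implied z = VaR/σ = 4.257 / 2.172 = 1.960.
This matches z(97.5%) = 1.960.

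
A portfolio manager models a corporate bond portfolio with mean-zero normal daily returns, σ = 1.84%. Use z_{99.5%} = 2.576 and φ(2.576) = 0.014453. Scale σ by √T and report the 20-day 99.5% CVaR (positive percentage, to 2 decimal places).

23.79%

σ_{20d} = 1.84% × √20 = 8.229%.
ES multiplier = φ(z)/(1−α) = 0.014453/0.005 = 2.891.
ES = 8.229% × 2.891 = 23.790%.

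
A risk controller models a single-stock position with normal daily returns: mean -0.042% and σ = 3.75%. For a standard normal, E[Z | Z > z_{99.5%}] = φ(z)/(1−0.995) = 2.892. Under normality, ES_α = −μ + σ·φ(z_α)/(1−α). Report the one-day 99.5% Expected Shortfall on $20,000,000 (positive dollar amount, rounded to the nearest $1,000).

ES = −(-0.042%) + 3.75% × 2.892 = 10.887%.
On $20,000,000: 0.10887 × $20,000,000 = $2,177,400.

$2,177,000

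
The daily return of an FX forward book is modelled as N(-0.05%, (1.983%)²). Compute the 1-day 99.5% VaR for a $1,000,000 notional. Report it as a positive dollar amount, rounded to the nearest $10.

$51,580

At 99.5% one-sided, z = 2.576.
VaR = −μ + z·σ = −(-0.05%) + 2.576 × 1.983% = 5.158%.
On $1,000,000: 0.05158 × $1,000,000 = $51,580.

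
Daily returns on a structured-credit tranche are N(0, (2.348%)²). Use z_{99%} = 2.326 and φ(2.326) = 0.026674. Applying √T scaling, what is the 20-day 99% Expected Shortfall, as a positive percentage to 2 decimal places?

28.01%

σ_{20d} = 2.348% × √20 = 10.501%.
ES multiplier = φ(z)/(1−α) = 0.026674/0.01 = 2.667.
ES = 10.501% × 2.667 = 28.006%.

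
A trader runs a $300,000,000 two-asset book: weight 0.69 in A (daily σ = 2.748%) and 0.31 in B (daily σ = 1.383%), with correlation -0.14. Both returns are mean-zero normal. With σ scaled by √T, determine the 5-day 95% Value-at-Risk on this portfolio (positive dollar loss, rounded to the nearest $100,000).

σ_p = √(0.69²·2.748² + 0.31²·1.383² + 2·-0.14·0.69·0.31·2.748·1.383) = 1.885%.
σ_{5d} = 1.885% × √5 = 4.215%.
z(95%) = 1.645.
VaR = 1.645 × 4.215% = 6.934%; on $300,000,000 that is $20,802,000.

$20,800,000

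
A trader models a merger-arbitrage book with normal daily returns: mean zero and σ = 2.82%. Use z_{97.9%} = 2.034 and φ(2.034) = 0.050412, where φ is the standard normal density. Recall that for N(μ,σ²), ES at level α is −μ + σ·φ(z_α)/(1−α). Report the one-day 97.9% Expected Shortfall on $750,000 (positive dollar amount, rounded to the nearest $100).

Tail multiplier: φ(z)/(1−α) = 0.050412 / 0.021 = 2.401.
ES = 2.82% × 2.401 = 6.771%.
On $750,000: 0.06771 × $750,000 = $50,782.

$50,800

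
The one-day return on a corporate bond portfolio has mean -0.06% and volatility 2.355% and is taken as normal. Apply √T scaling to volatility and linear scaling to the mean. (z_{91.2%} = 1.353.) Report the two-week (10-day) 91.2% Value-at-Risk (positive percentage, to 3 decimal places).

σ_{10d} = 2.355% × √10 = 7.447%; μ_{10d} = 10 × -0.06% = -0.600%.
VaR = −(-0.600%) + 1.353 × 7.447% = 10.676%.

10.676%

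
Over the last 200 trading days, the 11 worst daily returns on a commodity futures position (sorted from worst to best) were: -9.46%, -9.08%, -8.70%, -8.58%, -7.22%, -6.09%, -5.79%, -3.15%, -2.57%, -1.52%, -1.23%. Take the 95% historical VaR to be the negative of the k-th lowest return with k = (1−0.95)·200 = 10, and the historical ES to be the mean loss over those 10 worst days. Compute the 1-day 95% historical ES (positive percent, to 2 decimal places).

The 10 worst returns sum to -62.16%.
ES = −(-62.16%) / 10 = 6.216% ≈ 6.22%.

6.22%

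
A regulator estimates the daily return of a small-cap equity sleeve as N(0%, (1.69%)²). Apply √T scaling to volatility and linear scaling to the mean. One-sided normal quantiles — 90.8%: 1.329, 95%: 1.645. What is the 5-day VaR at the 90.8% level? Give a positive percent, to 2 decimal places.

σ_{5d} = 1.69% × √5 = 3.779%.
VaR = 1.329 × 3.779% = 5.022%.

5.02%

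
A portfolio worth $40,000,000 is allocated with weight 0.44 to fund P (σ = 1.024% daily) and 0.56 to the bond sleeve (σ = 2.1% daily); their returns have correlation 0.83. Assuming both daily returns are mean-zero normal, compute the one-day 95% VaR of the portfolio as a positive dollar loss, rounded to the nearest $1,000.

$1,033,000

σ_p² = 0.44²·1.024² + 0.56²·2.1² + 2·0.83·0.44·0.56·1.024·2.1 = 2.4655 (%²).
σ_p = √2.4655 = 1.570%.
At 95%, z = 1.645.
VaR = 1.645 × 1.570% = 2.583%; on $40,000,000 that is $1,033,200.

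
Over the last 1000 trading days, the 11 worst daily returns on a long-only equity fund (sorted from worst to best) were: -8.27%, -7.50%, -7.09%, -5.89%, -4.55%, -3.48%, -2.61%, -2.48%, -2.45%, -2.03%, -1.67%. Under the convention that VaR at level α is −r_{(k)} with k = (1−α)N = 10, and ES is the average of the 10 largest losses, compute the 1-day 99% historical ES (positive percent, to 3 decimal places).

The 10 worst returns sum to -46.35%.
ES = −(-46.35%) / 10 = 4.635%.

4.635%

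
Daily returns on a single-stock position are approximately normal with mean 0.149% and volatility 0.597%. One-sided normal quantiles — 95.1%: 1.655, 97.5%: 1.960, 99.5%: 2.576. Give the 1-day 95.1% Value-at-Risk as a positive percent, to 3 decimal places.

VaR = −μ + z·σ = −(0.149%) + 1.655 × 0.597% = 0.839%.

0.839%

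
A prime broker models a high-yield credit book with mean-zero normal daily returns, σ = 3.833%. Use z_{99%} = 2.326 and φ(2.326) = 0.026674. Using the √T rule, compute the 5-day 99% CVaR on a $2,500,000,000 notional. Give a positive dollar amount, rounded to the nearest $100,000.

$571,500,000

σ_{5d} = 3.833% × √5 = 8.571%.
ES multiplier = φ(z)/(1−α) = 0.026674/0.01 = 2.667.
ES = 8.571% × 2.667 = 22.859%; on $2,500,000,000: $571,475,000.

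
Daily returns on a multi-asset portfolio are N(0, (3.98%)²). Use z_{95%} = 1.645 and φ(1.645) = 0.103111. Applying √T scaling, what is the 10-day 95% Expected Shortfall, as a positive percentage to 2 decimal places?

σ_{10d} = 3.98% × √10 = 12.586%.
ES multiplier = φ(z)/(1−α) = 0.103111/0.05 = 2.062.
ES = 12.586% × 2.062 = 25.952%.

25.95%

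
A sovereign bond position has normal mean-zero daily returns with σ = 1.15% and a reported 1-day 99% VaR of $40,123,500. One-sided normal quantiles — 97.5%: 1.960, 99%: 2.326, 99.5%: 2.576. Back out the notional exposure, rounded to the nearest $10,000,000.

$1,500,000,000

VaR as a fraction of value: z·σ = 2.326 × 1.15% = 2.6749%.
Position = $40,123,500 / 0.026749 = $1,500,000,000.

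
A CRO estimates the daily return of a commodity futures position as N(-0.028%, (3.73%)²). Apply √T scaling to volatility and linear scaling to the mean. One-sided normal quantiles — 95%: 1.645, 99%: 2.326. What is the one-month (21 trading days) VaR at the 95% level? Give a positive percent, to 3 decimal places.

σ_{21d} = 3.73% × √21 = 17.093%; μ_{21d} = 21 × -0.028% = -0.588%.
VaR = −(-0.588%) + 1.645 × 17.093% = 28.706%.

28.706%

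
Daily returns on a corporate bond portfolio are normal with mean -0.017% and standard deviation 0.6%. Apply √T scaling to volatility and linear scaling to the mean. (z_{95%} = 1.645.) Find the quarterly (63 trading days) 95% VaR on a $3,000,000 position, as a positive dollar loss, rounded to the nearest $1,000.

σ_{63d} = 0.6% × √63 = 4.762%; μ_{63d} = 63 × -0.017% = -1.071%.
VaR = −(-1.071%) + 1.645 × 4.762% = 8.904%.
On $3,000,000: 0.08904 × $3,000,000 = $267,120.

$267,000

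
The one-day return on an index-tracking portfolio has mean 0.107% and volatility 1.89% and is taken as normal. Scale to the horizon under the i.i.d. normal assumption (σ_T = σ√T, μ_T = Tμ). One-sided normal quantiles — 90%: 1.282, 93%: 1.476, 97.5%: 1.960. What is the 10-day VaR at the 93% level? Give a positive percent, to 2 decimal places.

σ_{10d} = 1.89% × √10 = 5.977%; μ_{10d} = 10 × 0.107% = 1.070%.
VaR = −(1.070%) + 1.476 × 5.977% = 7.752%.

7.75%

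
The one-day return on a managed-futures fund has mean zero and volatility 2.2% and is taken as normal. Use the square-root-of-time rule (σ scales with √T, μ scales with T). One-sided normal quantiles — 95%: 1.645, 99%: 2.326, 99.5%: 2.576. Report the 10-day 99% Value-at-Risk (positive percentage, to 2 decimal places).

σ_{10d} = 2.2% × √10 = 6.957%.
VaR = 2.326 × 6.957% = 16.182%.

16.18%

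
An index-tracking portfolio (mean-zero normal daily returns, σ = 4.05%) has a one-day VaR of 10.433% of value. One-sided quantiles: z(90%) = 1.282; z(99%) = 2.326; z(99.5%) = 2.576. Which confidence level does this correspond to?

Implied z = VaR/σ = 10.433 / 4.05 = 2.576.
This matches z(99.5%) = 2.576.

99.5%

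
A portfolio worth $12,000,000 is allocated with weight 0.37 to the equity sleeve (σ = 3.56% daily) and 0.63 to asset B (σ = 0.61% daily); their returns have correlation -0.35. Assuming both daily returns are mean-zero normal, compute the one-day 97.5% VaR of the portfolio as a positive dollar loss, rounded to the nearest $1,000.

$291,000

σ_p² = 0.37²·3.56² + 0.63²·0.61² + 2·-0.35·0.37·0.63·3.56·0.61 = 1.5284 (%²).
σ_p = √1.5284 = 1.236%.
At 97.5%, z = 1.960.
VaR = 1.960 × 1.236% = 2.423%; on $12,000,000 that is $290,760.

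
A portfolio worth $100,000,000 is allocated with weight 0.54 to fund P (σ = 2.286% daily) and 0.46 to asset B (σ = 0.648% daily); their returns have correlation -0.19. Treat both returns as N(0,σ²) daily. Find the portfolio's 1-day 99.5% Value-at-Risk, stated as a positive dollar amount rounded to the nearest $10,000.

σ_p² = 0.54²·2.286² + 0.46²·0.648² + 2·-0.19·0.54·0.46·2.286·0.648 = 1.4729 (%²).
σ_p = √1.4729 = 1.214%.
At 99.5%, z = 2.576.
VaR = 2.576 × 1.214% = 3.127%; on $100,000,000 that is $3,127,000.

$3,130,000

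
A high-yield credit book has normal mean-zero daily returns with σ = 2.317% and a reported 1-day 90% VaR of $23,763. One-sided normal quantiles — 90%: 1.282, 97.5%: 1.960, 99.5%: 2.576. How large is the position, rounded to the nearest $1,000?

$800,000

VaR as a fraction of value: z·σ = 1.282 × 2.317% = 2.97039%.
Position = $23,763 / 0.0297039 = $799,995.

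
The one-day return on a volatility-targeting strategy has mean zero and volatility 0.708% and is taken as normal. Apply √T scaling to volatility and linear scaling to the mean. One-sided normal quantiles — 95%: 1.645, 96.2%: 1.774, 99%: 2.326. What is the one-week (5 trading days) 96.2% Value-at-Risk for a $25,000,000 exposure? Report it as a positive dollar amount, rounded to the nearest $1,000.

σ_{5d} = 0.708% × √5 = 1.583%.
VaR = 1.774 × 1.583% = 2.808%.
On $25,000,000: 0.02808 × $25,000,000 = $702,000.

$702,000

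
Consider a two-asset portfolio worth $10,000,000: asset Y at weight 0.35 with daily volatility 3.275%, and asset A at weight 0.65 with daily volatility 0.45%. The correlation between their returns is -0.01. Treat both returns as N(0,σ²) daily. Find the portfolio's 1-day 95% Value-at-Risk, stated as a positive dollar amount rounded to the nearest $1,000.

$194,000

σ_p² = 0.35²·3.275² + 0.65²·0.45² + 2·-0.01·0.35·0.65·3.275·0.45 = 1.3927 (%²).
σ_p = √1.3927 = 1.180%.
At 95%, z = 1.645.
VaR = 1.645 × 1.180% = 1.941%; on $10,000,000 that is $194,100.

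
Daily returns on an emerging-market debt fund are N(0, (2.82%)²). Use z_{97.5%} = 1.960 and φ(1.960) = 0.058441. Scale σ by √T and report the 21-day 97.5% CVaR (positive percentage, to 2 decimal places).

σ_{21d} = 2.82% × √21 = 12.923%.
ES multiplier = φ(z)/(1−α) = 0.058441/0.025 = 2.338.
ES = 12.923% × 2.338 = 30.214%.

30.21%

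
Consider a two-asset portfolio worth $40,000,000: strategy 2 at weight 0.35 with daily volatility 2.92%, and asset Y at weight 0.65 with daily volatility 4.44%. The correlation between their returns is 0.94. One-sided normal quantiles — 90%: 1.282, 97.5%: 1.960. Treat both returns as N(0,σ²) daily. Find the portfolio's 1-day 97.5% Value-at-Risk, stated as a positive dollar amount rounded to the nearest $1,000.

σ_p² = 0.35²·2.92² + 0.65²·4.44² + 2·0.94·0.35·0.65·2.92·4.44 = 14.9185 (%²).
σ_p = √14.9185 = 3.862%.
VaR = 1.960 × 3.862% = 7.570%; on $40,000,000 that is $3,028,000.

$3,028,000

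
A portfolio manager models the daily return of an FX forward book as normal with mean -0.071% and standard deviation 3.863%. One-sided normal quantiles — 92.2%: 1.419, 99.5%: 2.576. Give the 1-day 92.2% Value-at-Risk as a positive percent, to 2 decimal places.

5.55%

VaR = −μ + z·σ = −(-0.071%) + 1.419 × 3.863% = 5.553%.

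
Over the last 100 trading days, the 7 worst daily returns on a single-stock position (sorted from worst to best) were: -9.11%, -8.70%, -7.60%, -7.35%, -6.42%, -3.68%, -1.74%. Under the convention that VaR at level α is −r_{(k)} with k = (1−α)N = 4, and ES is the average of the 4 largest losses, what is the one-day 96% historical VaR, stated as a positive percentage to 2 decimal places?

k = 4; the 4th lowest return is -7.35%, so VaR = 7.35%.

7.35%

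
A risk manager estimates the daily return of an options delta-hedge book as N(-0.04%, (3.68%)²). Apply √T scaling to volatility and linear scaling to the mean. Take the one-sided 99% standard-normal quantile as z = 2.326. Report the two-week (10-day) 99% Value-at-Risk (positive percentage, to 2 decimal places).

σ_{10d} = 3.68% × √10 = 11.637%; μ_{10d} = 10 × -0.04% = -0.400%.
VaR = −(-0.400%) + 2.326 × 11.637% = 27.468%.

27.47%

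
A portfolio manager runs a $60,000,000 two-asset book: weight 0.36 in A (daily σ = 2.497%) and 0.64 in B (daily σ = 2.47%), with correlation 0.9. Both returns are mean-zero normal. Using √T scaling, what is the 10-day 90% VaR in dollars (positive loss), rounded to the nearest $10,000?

$5,890,000

σ_p = √(0.36²·2.497² + 0.64²·2.47² + 2·0.9·0.36·0.64·2.497·2.47) = 2.422%.
σ_{10d} = 2.422% × √10 = 7.659%.
z(90%) = 1.282.
VaR = 1.282 × 7.659% = 9.819%; on $60,000,000 that is $5,891,400.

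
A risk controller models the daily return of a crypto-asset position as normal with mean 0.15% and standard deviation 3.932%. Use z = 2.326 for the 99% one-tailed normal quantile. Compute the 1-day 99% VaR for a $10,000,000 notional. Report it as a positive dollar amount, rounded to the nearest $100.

$899,600

VaR = −μ + z·σ = −(0.15%) + 2.326 × 3.932% = 8.996%.
On $10,000,000: 0.08996 × $10,000,000 = $899,600.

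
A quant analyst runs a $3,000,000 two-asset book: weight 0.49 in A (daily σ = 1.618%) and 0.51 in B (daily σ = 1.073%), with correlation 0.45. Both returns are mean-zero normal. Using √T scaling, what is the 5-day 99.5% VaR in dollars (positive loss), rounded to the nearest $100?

$198,400

σ_p = √(0.49²·1.618² + 0.51²·1.073² + 2·0.45·0.49·0.51·1.618·1.073) = 1.148%.
σ_{5d} = 1.148% × √5 = 2.567%.
z(99.5%) = 2.576.
VaR = 2.576 × 2.567% = 6.613%; on $3,000,000 that is $198,390.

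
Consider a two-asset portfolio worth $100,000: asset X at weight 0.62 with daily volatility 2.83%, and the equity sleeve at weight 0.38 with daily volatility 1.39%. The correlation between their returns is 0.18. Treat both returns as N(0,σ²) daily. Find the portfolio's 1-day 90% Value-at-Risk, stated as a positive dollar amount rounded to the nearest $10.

σ_p² = 0.62²·2.83² + 0.38²·1.39² + 2·0.18·0.62·0.38·2.83·1.39 = 3.6913 (%²).
σ_p = √3.6913 = 1.921%.
At 90%, z = 1.282.
VaR = 1.282 × 1.921% = 2.463%; on $100,000 that is $2,463.

$2,460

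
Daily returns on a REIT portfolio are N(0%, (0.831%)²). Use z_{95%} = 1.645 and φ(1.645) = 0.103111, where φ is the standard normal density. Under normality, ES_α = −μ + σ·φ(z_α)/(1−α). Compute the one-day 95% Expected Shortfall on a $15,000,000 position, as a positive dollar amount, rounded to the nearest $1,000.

Tail multiplier: φ(z)/(1−α) = 0.103111 / 0.05 = 2.062.
ES = 0.831% × 2.062 = 1.714%.
On $15,000,000: 0.01714 × $15,000,000 = $257,100.

$257,000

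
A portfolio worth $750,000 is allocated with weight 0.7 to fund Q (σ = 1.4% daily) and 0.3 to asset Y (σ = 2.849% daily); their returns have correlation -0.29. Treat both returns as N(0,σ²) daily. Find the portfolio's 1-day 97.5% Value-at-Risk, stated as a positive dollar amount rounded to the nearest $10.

$16,140

σ_p² = 0.7²·1.4² + 0.3²·2.849² + 2·-0.29·0.7·0.3·1.4·2.849 = 1.2051 (%²).
σ_p = √1.2051 = 1.098%.
At 97.5%, z = 1.960.
VaR = 1.960 × 1.098% = 2.152%; on $750,000 that is $16,140.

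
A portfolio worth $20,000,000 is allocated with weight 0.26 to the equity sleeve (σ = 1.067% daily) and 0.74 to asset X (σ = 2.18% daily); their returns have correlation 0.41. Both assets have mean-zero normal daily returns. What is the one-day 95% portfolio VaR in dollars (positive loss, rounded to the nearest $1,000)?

$574,000

σ_p² = 0.26²·1.067² + 0.74²·2.18² + 2·0.41·0.26·0.74·1.067·2.18 = 3.0464 (%²).
σ_p = √3.0464 = 1.745%.
At 95%, z = 1.645.
VaR = 1.645 × 1.745% = 2.871%; on $20,000,000 that is $574,200.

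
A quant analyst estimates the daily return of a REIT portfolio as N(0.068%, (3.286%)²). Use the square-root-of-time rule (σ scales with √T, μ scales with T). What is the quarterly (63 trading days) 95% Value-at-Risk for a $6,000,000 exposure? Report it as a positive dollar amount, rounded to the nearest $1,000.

$2,317,000

At 95%, z = 1.645.
σ_{63d} = 3.286% × √63 = 26.082%; μ_{63d} = 63 × 0.068% = 4.284%.
VaR = −(4.284%) + 1.645 × 26.082% = 38.621%.
On $6,000,000: 0.38621 × $6,000,000 = $2,317,260.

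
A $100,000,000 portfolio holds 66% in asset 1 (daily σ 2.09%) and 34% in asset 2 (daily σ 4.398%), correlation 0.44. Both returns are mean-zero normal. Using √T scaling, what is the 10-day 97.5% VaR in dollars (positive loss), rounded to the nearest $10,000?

σ_p = √(0.66²·2.09² + 0.34²·4.398² + 2·0.44·0.66·0.34·2.09·4.398) = 2.440%.
σ_{10d} = 2.440% × √10 = 7.716%.
z(97.5%) = 1.960.
VaR = 1.960 × 7.716% = 15.123%; on $100,000,000 that is $15,123,000.

$15,120,000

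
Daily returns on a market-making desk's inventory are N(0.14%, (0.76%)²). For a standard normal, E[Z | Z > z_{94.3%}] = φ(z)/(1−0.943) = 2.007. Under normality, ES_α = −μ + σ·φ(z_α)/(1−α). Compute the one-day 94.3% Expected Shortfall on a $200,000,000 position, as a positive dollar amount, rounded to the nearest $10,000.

$2,770,000

ES = −(0.14%) + 0.76% × 2.007 = 1.385%.
On $200,000,000: 0.01385 × $200,000,000 = $2,770,000.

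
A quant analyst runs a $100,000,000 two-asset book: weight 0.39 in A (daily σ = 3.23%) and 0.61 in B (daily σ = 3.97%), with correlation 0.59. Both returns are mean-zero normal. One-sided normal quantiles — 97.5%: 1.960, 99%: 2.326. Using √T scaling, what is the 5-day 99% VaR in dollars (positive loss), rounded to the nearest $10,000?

$17,290,000

σ_p = √(0.39²·3.23² + 0.61²·3.97² + 2·0.59·0.39·0.61·3.23·3.97) = 3.324%.
σ_{5d} = 3.324% × √5 = 7.433%.
VaR = 2.326 × 7.433% = 17.289%; on $100,000,000 that is $17,289,000.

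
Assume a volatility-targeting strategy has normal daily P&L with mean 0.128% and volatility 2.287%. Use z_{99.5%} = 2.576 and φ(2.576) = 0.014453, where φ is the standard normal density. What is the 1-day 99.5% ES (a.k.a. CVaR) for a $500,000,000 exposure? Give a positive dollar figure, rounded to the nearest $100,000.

Tail multiplier: φ(z)/(1−α) = 0.014453 / 0.005 = 2.891.
ES = −(0.128%) + 2.287% × 2.891 = 6.484%.
On $500,000,000: 0.06484 × $500,000,000 = $32,420,000.

$32,400,000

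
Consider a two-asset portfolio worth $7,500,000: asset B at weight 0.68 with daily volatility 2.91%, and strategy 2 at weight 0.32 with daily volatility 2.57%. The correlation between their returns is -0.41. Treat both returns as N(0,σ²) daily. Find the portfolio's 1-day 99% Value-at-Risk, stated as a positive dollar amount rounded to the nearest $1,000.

$315,000

σ_p² = 0.68²·2.91² + 0.32²·2.57² + 2·-0.41·0.68·0.32·2.91·2.57 = 3.2576 (%²).
σ_p = √3.2576 = 1.805%.
At 99%, z = 2.326.
VaR = 2.326 × 1.805% = 4.198%; on $7,500,000 that is $314,850.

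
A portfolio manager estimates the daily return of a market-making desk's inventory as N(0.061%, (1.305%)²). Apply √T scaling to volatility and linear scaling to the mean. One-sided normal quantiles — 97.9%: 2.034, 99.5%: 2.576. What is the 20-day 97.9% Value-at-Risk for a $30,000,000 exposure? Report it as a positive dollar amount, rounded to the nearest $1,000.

σ_{20d} = 1.305% × √20 = 5.836%; μ_{20d} = 20 × 0.061% = 1.220%.
VaR = −(1.220%) + 2.034 × 5.836% = 10.650%.
On $30,000,000: 0.10650 × $30,000,000 = $3,195,000.

$3,195,000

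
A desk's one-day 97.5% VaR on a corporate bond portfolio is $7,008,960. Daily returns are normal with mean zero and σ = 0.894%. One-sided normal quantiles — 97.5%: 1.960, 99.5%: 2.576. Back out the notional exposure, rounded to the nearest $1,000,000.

$400,000,000

VaR as a fraction of value: z·σ = 1.960 × 0.894% = 1.75224%.
Position = $7,008,960 / 0.0175224 = $400,000,000.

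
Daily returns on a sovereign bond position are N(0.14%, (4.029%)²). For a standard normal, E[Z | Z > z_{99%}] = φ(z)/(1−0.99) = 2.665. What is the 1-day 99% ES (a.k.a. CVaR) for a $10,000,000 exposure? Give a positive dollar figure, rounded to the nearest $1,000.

$1,060,000

ES = −(0.14%) + 4.029% × 2.665 = 10.597%.
On $10,000,000: 0.10597 × $10,000,000 = $1,059,700.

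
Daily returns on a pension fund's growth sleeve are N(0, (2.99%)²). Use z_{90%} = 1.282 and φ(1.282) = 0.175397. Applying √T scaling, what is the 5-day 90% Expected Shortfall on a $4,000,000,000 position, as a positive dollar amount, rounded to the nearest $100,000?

σ_{5d} = 2.99% × √5 = 6.686%.
ES multiplier = φ(z)/(1−α) = 0.175397/0.1 = 1.754.
ES = 6.686% × 1.754 = 11.727%; on $4,000,000,000: $469,080,000.

$469,100,000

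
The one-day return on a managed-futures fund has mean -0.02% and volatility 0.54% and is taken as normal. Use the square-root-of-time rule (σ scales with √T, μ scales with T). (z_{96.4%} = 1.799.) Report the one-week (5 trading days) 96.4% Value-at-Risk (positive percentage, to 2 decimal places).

σ_{5d} = 0.54% × √5 = 1.207%; μ_{5d} = 5 × -0.02% = -0.100%.
VaR = −(-0.100%) + 1.799 × 1.207% = 2.271%.

2.27%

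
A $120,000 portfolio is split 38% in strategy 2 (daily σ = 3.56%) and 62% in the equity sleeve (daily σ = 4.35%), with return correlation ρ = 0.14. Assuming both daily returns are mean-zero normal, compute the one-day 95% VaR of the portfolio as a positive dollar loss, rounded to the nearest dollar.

σ_p² = 0.38²·3.56² + 0.62²·4.35² + 2·0.14·0.38·0.62·3.56·4.35 = 10.1255 (%²).
σ_p = √10.1255 = 3.182%.
At 95%, z = 1.645.
VaR = 1.645 × 3.182% = 5.234%; on $120,000 that is $6,281.

$6,281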